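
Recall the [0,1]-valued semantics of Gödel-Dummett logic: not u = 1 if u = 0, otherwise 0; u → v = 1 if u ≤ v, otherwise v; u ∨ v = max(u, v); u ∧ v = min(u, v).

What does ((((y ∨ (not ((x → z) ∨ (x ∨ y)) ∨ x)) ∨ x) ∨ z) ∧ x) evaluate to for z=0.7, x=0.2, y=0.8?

(x → z): 0.2 ≤ 0.7, so result = 1
(x ∨ y) = max(0.2, 0.8) = 0.8
((x → z) ∨ (x ∨ y)) = max(1, 0.8) = 1
not ((x → z) ∨ (x ∨ y)): Gödel ¬ of 1 = 0 (operand ≠ 0)
(not ((x → z) ∨ (x ∨ y)) ∨ x) = max(0, 0.2) = 0.2
(y ∨ (not ((x → z) ∨ (x ∨ y)) ∨ x)) = max(0.8, 0.2) = 0.8
((y ∨ (not ((x → z) ∨ (x ∨ y)) ∨ x)) ∨ x) = max(0.8, 0.2) = 0.8
(((y ∨ (not ((x → z) ∨ (x ∨ y)) ∨ x)) ∨ x) ∨ z) = max(0.8, 0.7) = 0.8
((((y ∨ (not ((x → z) ∨ (x ∨ y)) ∨ x)) ∨ x) ∨ z) ∧ x) = min(0.8, 0.2) = 0.2

0.20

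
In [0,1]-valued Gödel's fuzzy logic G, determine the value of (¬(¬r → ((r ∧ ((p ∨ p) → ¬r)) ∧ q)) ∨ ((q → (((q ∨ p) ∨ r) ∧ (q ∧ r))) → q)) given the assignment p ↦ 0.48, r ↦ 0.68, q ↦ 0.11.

¬r: Gödel ¬ of 0.68 = 0 (operand ≠ 0)
(p ∨ p) = max(0.48, 0.48) = 0.48
¬r: Gödel ¬ of 0.68 = 0 (operand ≠ 0)
((p ∨ p) → ¬r): 0.48 > 0, so result = 0
(r ∧ ((p ∨ p) → ¬r)) = min(0.68, 0) = 0
((r ∧ ((p ∨ p) → ¬r)) ∧ q) = min(0, 0.11) = 0
(¬r → ((r ∧ ((p ∨ p) → ¬r)) ∧ q)): 0 ≤ 0, so result = 1
¬(¬r → ((r ∧ ((p ∨ p) → ¬r)) ∧ q)): Gödel ¬ of 1 = 0 (operand ≠ 0)
(q ∨ p) = max(0.11, 0.48) = 0.48
((q ∨ p) ∨ r) = max(0.48, 0.68) = 0.68
(q ∧ r) = min(0.11, 0.68) = 0.11
(((q ∨ p) ∨ r) ∧ (q ∧ r)) = min(0.68, 0.11) = 0.11
(q → (((q ∨ p) ∨ r) ∧ (q ∧ r))): 0.11 ≤ 0.11, so result = 1
((q → (((q ∨ p) ∨ r) ∧ (q ∧ r))) → q): 1 > 0.11, so result = 0.11
(¬(¬r → ((r ∧ ((p ∨ p) → ¬r)) ∧ q)) ∨ ((q → (((q ∨ p) ∨ r) ∧ (q ∧ r))) → q)) = max(0, 0.11) = 0.11

0.11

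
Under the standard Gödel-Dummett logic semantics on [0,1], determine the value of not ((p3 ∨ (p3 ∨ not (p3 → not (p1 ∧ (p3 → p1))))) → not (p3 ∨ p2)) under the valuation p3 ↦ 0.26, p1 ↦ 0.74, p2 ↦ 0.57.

(p3 → p1): 0.26 ≤ 0.74, so result = 1
(p1 ∧ (p3 → p1)) = min(0.74, 1) = 0.74
not (p1 ∧ (p3 → p1)): Gödel ¬ of 0.74 = 0 (operand ≠ 0)
(p3 → not (p1 ∧ (p3 → p1))): 0.26 > 0, so result = 0
not (p3 → not (p1 ∧ (p3 → p1))): Gödel ¬ of 0 = 1 (operand is 0)
(p3 ∨ not (p3 → not (p1 ∧ (p3 → p1)))) = max(0.26, 1) = 1
(p3 ∨ (p3 ∨ not (p3 → not (p1 ∧ (p3 → p1))))) = max(0.26, 1) = 1
(p3 ∨ p2) = max(0.26, 0.57) = 0.57
not (p3 ∨ p2): Gödel ¬ of 0.57 = 0 (operand ≠ 0)
((p3 ∨ (p3 ∨ not (p3 → not (p1 ∧ (p3 → p1))))) → not (p3 ∨ p2)): 1 > 0, so result = 0
not ((p3 ∨ (p3 ∨ not (p3 → not (p1 ∧ (p3 → p1))))) → not (p3 ∨ p2)): Gödel ¬ of 0 = 1 (operand is 0)

1.00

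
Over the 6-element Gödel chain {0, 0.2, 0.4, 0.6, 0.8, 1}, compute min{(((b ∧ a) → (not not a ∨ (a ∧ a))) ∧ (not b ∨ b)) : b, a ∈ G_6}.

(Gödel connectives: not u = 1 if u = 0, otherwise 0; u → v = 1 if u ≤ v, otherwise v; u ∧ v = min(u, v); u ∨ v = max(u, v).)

0.20

The minimum is attained at b = 0.2, a = 0:
  (b ∧ a) = min(0.2, 0) = 0
  not a: Gödel ¬ of 0 = 1 (operand is 0)
  not not a: Gödel ¬ of 1 = 0 (operand ≠ 0)
  (a ∧ a) = min(0, 0) = 0
  (not not a ∨ (a ∧ a)) = max(0, 0) = 0
  ((b ∧ a) → (not not a ∨ (a ∧ a))): 0 ≤ 0, so result = 1
  not b: Gödel ¬ of 0.2 = 0 (operand ≠ 0)
  (not b ∨ b) = max(0, 0.2) = 0.2
  (((b ∧ a) → (not not a ∨ (a ∧ a))) ∧ (not b ∨ b)) = min(1, 0.2) = 0.2
Checking all 36 assignments confirms none give a value below 0.20.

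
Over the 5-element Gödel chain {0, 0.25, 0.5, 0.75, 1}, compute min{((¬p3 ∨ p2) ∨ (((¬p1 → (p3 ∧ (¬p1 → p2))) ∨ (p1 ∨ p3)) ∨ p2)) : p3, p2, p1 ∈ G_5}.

The minimum is attained at p3 = 0.25, p2 = 0, p1 = 0:
  ¬p3: Gödel ¬ of 0.25 = 0 (operand ≠ 0)
  (¬p3 ∨ p2) = max(0, 0) = 0
  ¬p1: Gödel ¬ of 0 = 1 (operand is 0)
  ¬p1: Gödel ¬ of 0 = 1 (operand is 0)
  (¬p1 → p2): 1 > 0, so result = 0
  (p3 ∧ (¬p1 → p2)) = min(0.25, 0) = 0
  (¬p1 → (p3 ∧ (¬p1 → p2))): 1 > 0, so result = 0
  (p1 ∨ p3) = max(0, 0.25) = 0.25
  ((¬p1 → (p3 ∧ (¬p1 → p2))) ∨ (p1 ∨ p3)) = max(0, 0.25) = 0.25
  (((¬p1 → (p3 ∧ (¬p1 → p2))) ∨ (p1 ∨ p3)) ∨ p2) = max(0.25, 0) = 0.25
  ((¬p3 ∨ p2) ∨ (((¬p1 → (p3 ∧ (¬p1 → p2))) ∨ (p1 ∨ p3)) ∨ p2)) = max(0, 0.25) = 0.25
Checking all 125 assignments confirms none give a value below 0.25.

0.25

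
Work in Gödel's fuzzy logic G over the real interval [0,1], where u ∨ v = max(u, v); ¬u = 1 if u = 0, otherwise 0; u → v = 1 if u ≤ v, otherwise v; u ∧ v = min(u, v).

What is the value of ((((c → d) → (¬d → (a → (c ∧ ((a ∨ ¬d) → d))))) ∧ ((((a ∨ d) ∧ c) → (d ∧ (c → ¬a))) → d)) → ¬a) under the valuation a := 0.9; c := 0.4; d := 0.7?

(c → d): 0.4 ≤ 0.7, so result = 1
¬d: Gödel ¬ of 0.7 = 0 (operand ≠ 0)
¬d: Gödel ¬ of 0.7 = 0 (operand ≠ 0)
(a ∨ ¬d) = max(0.9, 0) = 0.9
((a ∨ ¬d) → d): 0.9 > 0.7, so result = 0.7
(c ∧ ((a ∨ ¬d) → d)) = min(0.4, 0.7) = 0.4
(a → (c ∧ ((a ∨ ¬d) → d))): 0.9 > 0.4, so result = 0.4
(¬d → (a → (c ∧ ((a ∨ ¬d) → d)))): 0 ≤ 0.4, so result = 1
((c → d) → (¬d → (a → (c ∧ ((a ∨ ¬d) → d))))): 1 ≤ 1, so result = 1
(a ∨ d) = max(0.9, 0.7) = 0.9
((a ∨ d) ∧ c) = min(0.9, 0.4) = 0.4
¬a: Gödel ¬ of 0.9 = 0 (operand ≠ 0)
(c → ¬a): 0.4 > 0, so result = 0
(d ∧ (c → ¬a)) = min(0.7, 0) = 0
(((a ∨ d) ∧ c) → (d ∧ (c → ¬a))): 0.4 > 0, so result = 0
((((a ∨ d) ∧ c) → (d ∧ (c → ¬a))) → d): 0 ≤ 0.7, so result = 1
(((c → d) → (¬d → (a → (c ∧ ((a ∨ ¬d) → d))))) ∧ ((((a ∨ d) ∧ c) → (d ∧ (c → ¬a))) → d)) = min(1, 1) = 1
¬a: Gödel ¬ of 0.9 = 0 (operand ≠ 0)
((((c → d) → (¬d → (a → (c ∧ ((a ∨ ¬d) → d))))) ∧ ((((a ∨ d) ∧ c) → (d ∧ (c → ¬a))) → d)) → ¬a): 1 > 0, so result = 0

0.00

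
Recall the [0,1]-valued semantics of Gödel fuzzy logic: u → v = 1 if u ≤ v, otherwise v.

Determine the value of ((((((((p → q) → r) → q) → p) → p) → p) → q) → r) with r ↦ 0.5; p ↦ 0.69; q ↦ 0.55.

(p → q): 0.69 > 0.55, so result = 0.55
((p → q) → r): 0.55 > 0.5, so result = 0.5
(((p → q) → r) → q): 0.5 ≤ 0.55, so result = 1
((((p → q) → r) → q) → p): 1 > 0.69, so result = 0.69
(((((p → q) → r) → q) → p) → p): 0.69 ≤ 0.69, so result = 1
((((((p → q) → r) → q) → p) → p) → p): 1 > 0.69, so result = 0.69
(((((((p → q) → r) → q) → p) → p) → p) → q): 0.69 > 0.55, so result = 0.55
((((((((p → q) → r) → q) → p) → p) → p) → q) → r): 0.55 > 0.5, so result = 0.5

0.50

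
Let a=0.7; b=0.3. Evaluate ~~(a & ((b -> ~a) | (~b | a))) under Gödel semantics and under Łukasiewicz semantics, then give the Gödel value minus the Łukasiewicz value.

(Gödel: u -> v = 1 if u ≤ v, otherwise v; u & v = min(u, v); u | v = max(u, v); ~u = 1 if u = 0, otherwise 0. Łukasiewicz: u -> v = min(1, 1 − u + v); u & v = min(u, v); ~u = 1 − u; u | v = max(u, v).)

0.30

Gödel evaluation:
  ~a: Gödel ¬ of 0.7 = 0 (operand ≠ 0)
  (b -> ~a): 0.3 > 0, so result = 0
  ~b: Gödel ¬ of 0.3 = 0 (operand ≠ 0)
  (~b | a) = max(0, 0.7) = 0.7
  ((b -> ~a) | (~b | a)) = max(0, 0.7) = 0.7
  (a & ((b -> ~a) | (~b | a))) = min(0.7, 0.7) = 0.7
  ~(a & ((b -> ~a) | (~b | a))): Gödel ¬ of 0.7 = 0 (operand ≠ 0)
  ~~(a & ((b -> ~a) | (~b | a))): Gödel ¬ of 0 = 1 (operand is 0)
  Gödel value = 1
Łukasiewicz evaluation:
  ~a: Łukasiewicz ¬ gives 1 − 0.7 = 0.3
  (b -> ~a): min(1, 1 − 0.3 + 0.3) = 1
  ~b: Łukasiewicz ¬ gives 1 − 0.3 = 0.7
  (~b | a) = max(0.7, 0.7) = 0.7
  ((b -> ~a) | (~b | a)) = max(1, 0.7) = 1
  (a & ((b -> ~a) | (~b | a))) = min(0.7, 1) = 0.7
  ~(a & ((b -> ~a) | (~b | a))): Łukasiewicz ¬ gives 1 − 0.7 = 0.3
  ~~(a & ((b -> ~a) | (~b | a))): Łukasiewicz ¬ gives 1 − 0.3 = 0.7
  Łukasiewicz value = 0.7
Difference: 1 − 0.7 = 0.30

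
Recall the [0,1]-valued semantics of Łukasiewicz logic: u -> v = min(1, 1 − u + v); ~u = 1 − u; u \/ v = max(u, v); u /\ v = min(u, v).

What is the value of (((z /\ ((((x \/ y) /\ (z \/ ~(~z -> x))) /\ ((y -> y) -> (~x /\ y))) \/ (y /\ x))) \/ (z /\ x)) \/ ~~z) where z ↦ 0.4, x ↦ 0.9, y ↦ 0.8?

0.40

(x \/ y) = max(0.9, 0.8) = 0.9
~z: Łukasiewicz ¬ gives 1 − 0.4 = 0.6
(~z -> x): min(1, 1 − 0.6 + 0.9) = 1
~(~z -> x): Łukasiewicz ¬ gives 1 − 1 = 0
(z \/ ~(~z -> x)) = max(0.4, 0) = 0.4
((x \/ y) /\ (z \/ ~(~z -> x))) = min(0.9, 0.4) = 0.4
(y -> y): min(1, 1 − 0.8 + 0.8) = 1
~x: Łukasiewicz ¬ gives 1 − 0.9 = 0.1
(~x /\ y) = min(0.1, 0.8) = 0.1
((y -> y) -> (~x /\ y)): min(1, 1 − 1 + 0.1) = 0.1
(((x \/ y) /\ (z \/ ~(~z -> x))) /\ ((y -> y) -> (~x /\ y))) = min(0.4, 0.1) = 0.1
(y /\ x) = min(0.8, 0.9) = 0.8
((((x \/ y) /\ (z \/ ~(~z -> x))) /\ ((y -> y) -> (~x /\ y))) \/ (y /\ x)) = max(0.1, 0.8) = 0.8
(z /\ ((((x \/ y) /\ (z \/ ~(~z -> x))) /\ ((y -> y) -> (~x /\ y))) \/ (y /\ x))) = min(0.4, 0.8) = 0.4
(z /\ x) = min(0.4, 0.9) = 0.4
((z /\ ((((x \/ y) /\ (z \/ ~(~z -> x))) /\ ((y -> y) -> (~x /\ y))) \/ (y /\ x))) \/ (z /\ x)) = max(0.4, 0.4) = 0.4
~z: Łukasiewicz ¬ gives 1 − 0.4 = 0.6
~~z: Łukasiewicz ¬ gives 1 − 0.6 = 0.4
(((z /\ ((((x \/ y) /\ (z \/ ~(~z -> x))) /\ ((y -> y) -> (~x /\ y))) \/ (y /\ x))) \/ (z /\ x)) \/ ~~z) = max(0.4, 0.4) = 0.4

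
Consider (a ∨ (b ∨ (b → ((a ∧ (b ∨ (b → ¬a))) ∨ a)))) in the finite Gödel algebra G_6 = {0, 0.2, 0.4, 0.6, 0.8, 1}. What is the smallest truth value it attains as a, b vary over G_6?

0.20

The minimum is attained at a = 0, b = 0.2:
  ¬a: Gödel ¬ of 0 = 1 (operand is 0)
  (b → ¬a): 0.2 ≤ 1, so result = 1
  (b ∨ (b → ¬a)) = max(0.2, 1) = 1
  (a ∧ (b ∨ (b → ¬a))) = min(0, 1) = 0
  ((a ∧ (b ∨ (b → ¬a))) ∨ a) = max(0, 0) = 0
  (b → ((a ∧ (b ∨ (b → ¬a))) ∨ a)): 0.2 > 0, so result = 0
  (b ∨ (b → ((a ∧ (b ∨ (b → ¬a))) ∨ a))) = max(0.2, 0) = 0.2
  (a ∨ (b ∨ (b → ((a ∧ (b ∨ (b → ¬a))) ∨ a)))) = max(0, 0.2) = 0.2
Checking all 36 assignments confirms none give a value below 0.20.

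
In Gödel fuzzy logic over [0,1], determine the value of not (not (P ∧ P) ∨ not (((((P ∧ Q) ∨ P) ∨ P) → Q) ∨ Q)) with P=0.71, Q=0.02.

(P ∧ P) = min(0.71, 0.71) = 0.71
not (P ∧ P): Gödel ¬ of 0.71 = 0 (operand ≠ 0)
(P ∧ Q) = min(0.71, 0.02) = 0.02
((P ∧ Q) ∨ P) = max(0.02, 0.71) = 0.71
(((P ∧ Q) ∨ P) ∨ P) = max(0.71, 0.71) = 0.71
((((P ∧ Q) ∨ P) ∨ P) → Q): 0.71 > 0.02, so result = 0.02
(((((P ∧ Q) ∨ P) ∨ P) → Q) ∨ Q) = max(0.02, 0.02) = 0.02
not (((((P ∧ Q) ∨ P) ∨ P) → Q) ∨ Q): Gödel ¬ of 0.02 = 0 (operand ≠ 0)
(not (P ∧ P) ∨ not (((((P ∧ Q) ∨ P) ∨ P) → Q) ∨ Q)) = max(0, 0) = 0
not (not (P ∧ P) ∨ not (((((P ∧ Q) ∨ P) ∨ P) → Q) ∨ Q)): Gödel ¬ of 0 = 1 (operand is 0)

1.00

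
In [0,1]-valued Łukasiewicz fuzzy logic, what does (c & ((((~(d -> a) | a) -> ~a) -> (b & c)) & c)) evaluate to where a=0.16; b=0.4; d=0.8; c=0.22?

0.22

(d -> a): min(1, 1 − 0.8 + 0.16) = 0.36
~(d -> a): Łukasiewicz ¬ gives 1 − 0.36 = 0.64
(~(d -> a) | a) = max(0.64, 0.16) = 0.64
~a: Łukasiewicz ¬ gives 1 − 0.16 = 0.84
((~(d -> a) | a) -> ~a): min(1, 1 − 0.64 + 0.84) = 1
(b & c) = min(0.4, 0.22) = 0.22
(((~(d -> a) | a) -> ~a) -> (b & c)): min(1, 1 − 1 + 0.22) = 0.22
((((~(d -> a) | a) -> ~a) -> (b & c)) & c) = min(0.22, 0.22) = 0.22
(c & ((((~(d -> a) | a) -> ~a) -> (b & c)) & c)) = min(0.22, 0.22) = 0.22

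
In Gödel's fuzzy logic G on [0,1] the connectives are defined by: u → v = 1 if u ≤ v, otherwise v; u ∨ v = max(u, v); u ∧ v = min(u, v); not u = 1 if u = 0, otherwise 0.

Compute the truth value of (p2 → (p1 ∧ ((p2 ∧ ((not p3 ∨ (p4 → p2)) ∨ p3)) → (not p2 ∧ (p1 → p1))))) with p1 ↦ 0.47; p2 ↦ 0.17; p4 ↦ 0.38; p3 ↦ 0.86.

not p3: Gödel ¬ of 0.86 = 0 (operand ≠ 0)
(p4 → p2): 0.38 > 0.17, so result = 0.17
(not p3 ∨ (p4 → p2)) = max(0, 0.17) = 0.17
((not p3 ∨ (p4 → p2)) ∨ p3) = max(0.17, 0.86) = 0.86
(p2 ∧ ((not p3 ∨ (p4 → p2)) ∨ p3)) = min(0.17, 0.86) = 0.17
not p2: Gödel ¬ of 0.17 = 0 (operand ≠ 0)
(p1 → p1): 0.47 ≤ 0.47, so result = 1
(not p2 ∧ (p1 → p1)) = min(0, 1) = 0
((p2 ∧ ((not p3 ∨ (p4 → p2)) ∨ p3)) → (not p2 ∧ (p1 → p1))): 0.17 > 0, so result = 0
(p1 ∧ ((p2 ∧ ((not p3 ∨ (p4 → p2)) ∨ p3)) → (not p2 ∧ (p1 → p1)))) = min(0.47, 0) = 0
(p2 → (p1 ∧ ((p2 ∧ ((not p3 ∨ (p4 → p2)) ∨ p3)) → (not p2 ∧ (p1 → p1))))): 0.17 > 0, so result = 0

0.00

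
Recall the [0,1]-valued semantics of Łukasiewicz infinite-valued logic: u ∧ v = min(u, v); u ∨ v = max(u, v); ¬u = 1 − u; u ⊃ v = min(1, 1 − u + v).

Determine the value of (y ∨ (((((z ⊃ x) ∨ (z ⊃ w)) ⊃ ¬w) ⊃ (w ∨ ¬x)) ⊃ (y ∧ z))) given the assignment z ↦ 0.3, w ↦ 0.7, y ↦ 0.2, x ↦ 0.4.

(z ⊃ x): min(1, 1 − 0.3 + 0.4) = 1
(z ⊃ w): min(1, 1 − 0.3 + 0.7) = 1
((z ⊃ x) ∨ (z ⊃ w)) = max(1, 1) = 1
¬w: Łukasiewicz ¬ gives 1 − 0.7 = 0.3
(((z ⊃ x) ∨ (z ⊃ w)) ⊃ ¬w): min(1, 1 − 1 + 0.3) = 0.3
¬x: Łukasiewicz ¬ gives 1 − 0.4 = 0.6
(w ∨ ¬x) = max(0.7, 0.6) = 0.7
((((z ⊃ x) ∨ (z ⊃ w)) ⊃ ¬w) ⊃ (w ∨ ¬x)): min(1, 1 − 0.3 + 0.7) = 1
(y ∧ z) = min(0.2, 0.3) = 0.2
(((((z ⊃ x) ∨ (z ⊃ w)) ⊃ ¬w) ⊃ (w ∨ ¬x)) ⊃ (y ∧ z)): min(1, 1 − 1 + 0.2) = 0.2
(y ∨ (((((z ⊃ x) ∨ (z ⊃ w)) ⊃ ¬w) ⊃ (w ∨ ¬x)) ⊃ (y ∧ z))) = max(0.2, 0.2) = 0.2

0.20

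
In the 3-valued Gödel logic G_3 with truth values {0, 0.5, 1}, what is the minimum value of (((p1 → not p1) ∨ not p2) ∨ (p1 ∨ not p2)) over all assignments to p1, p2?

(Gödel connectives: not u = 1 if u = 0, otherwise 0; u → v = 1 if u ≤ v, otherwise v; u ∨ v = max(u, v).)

0.50

The minimum is attained at p1 = 0.5, p2 = 0.5:
  not p1: Gödel ¬ of 0.5 = 0 (operand ≠ 0)
  (p1 → not p1): 0.5 > 0, so result = 0
  not p2: Gödel ¬ of 0.5 = 0 (operand ≠ 0)
  ((p1 → not p1) ∨ not p2) = max(0, 0) = 0
  not p2: Gödel ¬ of 0.5 = 0 (operand ≠ 0)
  (p1 ∨ not p2) = max(0.5, 0) = 0.5
  (((p1 → not p1) ∨ not p2) ∨ (p1 ∨ not p2)) = max(0, 0.5) = 0.5
Checking all 9 assignments confirms none give a value below 0.50.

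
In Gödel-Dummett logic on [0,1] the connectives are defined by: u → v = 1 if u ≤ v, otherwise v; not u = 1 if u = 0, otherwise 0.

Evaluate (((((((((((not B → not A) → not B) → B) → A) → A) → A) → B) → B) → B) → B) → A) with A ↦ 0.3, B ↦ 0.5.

not B: Gödel ¬ of 0.5 = 0 (operand ≠ 0)
not A: Gödel ¬ of 0.3 = 0 (operand ≠ 0)
(not B → not A): 0 ≤ 0, so result = 1
not B: Gödel ¬ of 0.5 = 0 (operand ≠ 0)
((not B → not A) → not B): 1 > 0, so result = 0
(((not B → not A) → not B) → B): 0 ≤ 0.5, so result = 1
((((not B → not A) → not B) → B) → A): 1 > 0.3, so result = 0.3
(((((not B → not A) → not B) → B) → A) → A): 0.3 ≤ 0.3, so result = 1
((((((not B → not A) → not B) → B) → A) → A) → A): 1 > 0.3, so result = 0.3
(((((((not B → not A) → not B) → B) → A) → A) → A) → B): 0.3 ≤ 0.5, so result = 1
((((((((not B → not A) → not B) → B) → A) → A) → A) → B) → B): 1 > 0.5, so result = 0.5
(((((((((not B → not A) → not B) → B) → A) → A) → A) → B) → B) → B): 0.5 ≤ 0.5, so result = 1
((((((((((not B → not A) → not B) → B) → A) → A) → A) → B) → B) → B) → B): 1 > 0.5, so result = 0.5
(((((((((((not B → not A) → not B) → B) → A) → A) → A) → B) → B) → B) → B) → A): 0.5 > 0.3, so result = 0.3

0.30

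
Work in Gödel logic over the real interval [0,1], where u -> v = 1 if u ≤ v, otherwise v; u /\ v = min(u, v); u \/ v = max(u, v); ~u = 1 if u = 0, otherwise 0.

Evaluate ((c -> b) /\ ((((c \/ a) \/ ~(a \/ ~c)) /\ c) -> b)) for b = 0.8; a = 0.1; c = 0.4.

(c -> b): 0.4 ≤ 0.8, so result = 1
(c \/ a) = max(0.4, 0.1) = 0.4
~c: Gödel ¬ of 0.4 = 0 (operand ≠ 0)
(a \/ ~c) = max(0.1, 0) = 0.1
~(a \/ ~c): Gödel ¬ of 0.1 = 0 (operand ≠ 0)
((c \/ a) \/ ~(a \/ ~c)) = max(0.4, 0) = 0.4
(((c \/ a) \/ ~(a \/ ~c)) /\ c) = min(0.4, 0.4) = 0.4
((((c \/ a) \/ ~(a \/ ~c)) /\ c) -> b): 0.4 ≤ 0.8, so result = 1
((c -> b) /\ ((((c \/ a) \/ ~(a \/ ~c)) /\ c) -> b)) = min(1, 1) = 1

1.00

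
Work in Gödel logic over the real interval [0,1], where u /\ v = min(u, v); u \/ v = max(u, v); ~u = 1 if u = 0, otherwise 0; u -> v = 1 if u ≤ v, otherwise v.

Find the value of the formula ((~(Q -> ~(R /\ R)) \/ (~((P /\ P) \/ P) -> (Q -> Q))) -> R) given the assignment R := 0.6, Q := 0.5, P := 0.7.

(R /\ R) = min(0.6, 0.6) = 0.6
~(R /\ R): Gödel ¬ of 0.6 = 0 (operand ≠ 0)
(Q -> ~(R /\ R)): 0.5 > 0, so result = 0
~(Q -> ~(R /\ R)): Gödel ¬ of 0 = 1 (operand is 0)
(P /\ P) = min(0.7, 0.7) = 0.7
((P /\ P) \/ P) = max(0.7, 0.7) = 0.7
~((P /\ P) \/ P): Gödel ¬ of 0.7 = 0 (operand ≠ 0)
(Q -> Q): 0.5 ≤ 0.5, so result = 1
(~((P /\ P) \/ P) -> (Q -> Q)): 0 ≤ 1, so result = 1
(~(Q -> ~(R /\ R)) \/ (~((P /\ P) \/ P) -> (Q -> Q))) = max(1, 1) = 1
((~(Q -> ~(R /\ R)) \/ (~((P /\ P) \/ P) -> (Q -> Q))) -> R): 1 > 0.6, so result = 0.6

0.60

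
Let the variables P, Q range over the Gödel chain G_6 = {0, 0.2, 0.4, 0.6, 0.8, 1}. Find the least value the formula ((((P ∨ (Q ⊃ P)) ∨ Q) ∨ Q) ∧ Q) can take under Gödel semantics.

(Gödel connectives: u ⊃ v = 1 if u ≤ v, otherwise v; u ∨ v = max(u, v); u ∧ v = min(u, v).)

The minimum is attained at P = 0, Q = 0:
  (Q ⊃ P): 0 ≤ 0, so result = 1
  (P ∨ (Q ⊃ P)) = max(0, 1) = 1
  ((P ∨ (Q ⊃ P)) ∨ Q) = max(1, 0) = 1
  (((P ∨ (Q ⊃ P)) ∨ Q) ∨ Q) = max(1, 0) = 1
  ((((P ∨ (Q ⊃ P)) ∨ Q) ∨ Q) ∧ Q) = min(1, 0) = 0
Checking all 36 assignments confirms none give a value below 0.00.

0.00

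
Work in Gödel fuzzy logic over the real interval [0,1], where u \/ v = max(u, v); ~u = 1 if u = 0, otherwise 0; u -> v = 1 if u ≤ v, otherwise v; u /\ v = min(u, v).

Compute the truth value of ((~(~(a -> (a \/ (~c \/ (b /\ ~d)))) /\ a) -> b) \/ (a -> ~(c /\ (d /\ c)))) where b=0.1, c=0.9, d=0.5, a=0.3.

~c: Gödel ¬ of 0.9 = 0 (operand ≠ 0)
~d: Gödel ¬ of 0.5 = 0 (operand ≠ 0)
(b /\ ~d) = min(0.1, 0) = 0
(~c \/ (b /\ ~d)) = max(0, 0) = 0
(a \/ (~c \/ (b /\ ~d))) = max(0.3, 0) = 0.3
(a -> (a \/ (~c \/ (b /\ ~d)))): 0.3 ≤ 0.3, so result = 1
~(a -> (a \/ (~c \/ (b /\ ~d)))): Gödel ¬ of 1 = 0 (operand ≠ 0)
(~(a -> (a \/ (~c \/ (b /\ ~d)))) /\ a) = min(0, 0.3) = 0
~(~(a -> (a \/ (~c \/ (b /\ ~d)))) /\ a): Gödel ¬ of 0 = 1 (operand is 0)
(~(~(a -> (a \/ (~c \/ (b /\ ~d)))) /\ a) -> b): 1 > 0.1, so result = 0.1
(d /\ c) = min(0.5, 0.9) = 0.5
(c /\ (d /\ c)) = min(0.9, 0.5) = 0.5
~(c /\ (d /\ c)): Gödel ¬ of 0.5 = 0 (operand ≠ 0)
(a -> ~(c /\ (d /\ c))): 0.3 > 0, so result = 0
((~(~(a -> (a \/ (~c \/ (b /\ ~d)))) /\ a) -> b) \/ (a -> ~(c /\ (d /\ c)))) = max(0.1, 0) = 0.1

0.10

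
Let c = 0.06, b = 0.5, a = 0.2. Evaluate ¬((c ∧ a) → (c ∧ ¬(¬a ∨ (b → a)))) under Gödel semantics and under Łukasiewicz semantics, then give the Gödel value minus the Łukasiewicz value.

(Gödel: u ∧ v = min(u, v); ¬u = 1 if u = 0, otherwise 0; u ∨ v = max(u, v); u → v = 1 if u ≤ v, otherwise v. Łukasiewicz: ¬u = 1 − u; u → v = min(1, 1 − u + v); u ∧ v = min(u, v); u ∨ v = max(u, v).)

1.00

Gödel evaluation:
  (c ∧ a) = min(0.06, 0.2) = 0.06
  ¬a: Gödel ¬ of 0.2 = 0 (operand ≠ 0)
  (b → a): 0.5 > 0.2, so result = 0.2
  (¬a ∨ (b → a)) = max(0, 0.2) = 0.2
  ¬(¬a ∨ (b → a)): Gödel ¬ of 0.2 = 0 (operand ≠ 0)
  (c ∧ ¬(¬a ∨ (b → a))) = min(0.06, 0) = 0
  ((c ∧ a) → (c ∧ ¬(¬a ∨ (b → a)))): 0.06 > 0, so result = 0
  ¬((c ∧ a) → (c ∧ ¬(¬a ∨ (b → a)))): Gödel ¬ of 0 = 1 (operand is 0)
  Gödel value = 1
Łukasiewicz evaluation:
  (c ∧ a) = min(0.06, 0.2) = 0.06
  ¬a: Łukasiewicz ¬ gives 1 − 0.2 = 0.8
  (b → a): min(1, 1 − 0.5 + 0.2) = 0.7
  (¬a ∨ (b → a)) = max(0.8, 0.7) = 0.8
  ¬(¬a ∨ (b → a)): Łukasiewicz ¬ gives 1 − 0.8 = 0.2
  (c ∧ ¬(¬a ∨ (b → a))) = min(0.06, 0.2) = 0.06
  ((c ∧ a) → (c ∧ ¬(¬a ∨ (b → a)))): min(1, 1 − 0.06 + 0.06) = 1
  ¬((c ∧ a) → (c ∧ ¬(¬a ∨ (b → a)))): Łukasiewicz ¬ gives 1 − 1 = 0
  Łukasiewicz value = 0
Difference: 1 − 0 = 1.00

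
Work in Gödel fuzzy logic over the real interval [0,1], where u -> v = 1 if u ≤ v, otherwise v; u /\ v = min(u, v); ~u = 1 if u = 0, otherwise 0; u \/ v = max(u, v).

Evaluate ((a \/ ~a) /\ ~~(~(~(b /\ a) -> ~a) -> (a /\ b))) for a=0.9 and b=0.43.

~a: Gödel ¬ of 0.9 = 0 (operand ≠ 0)
(a \/ ~a) = max(0.9, 0) = 0.9
(b /\ a) = min(0.43, 0.9) = 0.43
~(b /\ a): Gödel ¬ of 0.43 = 0 (operand ≠ 0)
~a: Gödel ¬ of 0.9 = 0 (operand ≠ 0)
(~(b /\ a) -> ~a): 0 ≤ 0, so result = 1
~(~(b /\ a) -> ~a): Gödel ¬ of 1 = 0 (operand ≠ 0)
(a /\ b) = min(0.9, 0.43) = 0.43
(~(~(b /\ a) -> ~a) -> (a /\ b)): 0 ≤ 0.43, so result = 1
~(~(~(b /\ a) -> ~a) -> (a /\ b)): Gödel ¬ of 1 = 0 (operand ≠ 0)
~~(~(~(b /\ a) -> ~a) -> (a /\ b)): Gödel ¬ of 0 = 1 (operand is 0)
((a \/ ~a) /\ ~~(~(~(b /\ a) -> ~a) -> (a /\ b))) = min(0.9, 1) = 0.9

0.90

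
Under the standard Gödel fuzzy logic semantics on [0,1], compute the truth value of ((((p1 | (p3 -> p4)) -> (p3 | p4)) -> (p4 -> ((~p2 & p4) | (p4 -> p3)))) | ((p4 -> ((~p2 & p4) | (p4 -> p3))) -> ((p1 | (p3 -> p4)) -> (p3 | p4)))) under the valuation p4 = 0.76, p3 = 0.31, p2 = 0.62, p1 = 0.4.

(p3 -> p4): 0.31 ≤ 0.76, so result = 1
(p1 | (p3 -> p4)) = max(0.4, 1) = 1
(p3 | p4) = max(0.31, 0.76) = 0.76
((p1 | (p3 -> p4)) -> (p3 | p4)): 1 > 0.76, so result = 0.76
~p2: Gödel ¬ of 0.62 = 0 (operand ≠ 0)
(~p2 & p4) = min(0, 0.76) = 0
(p4 -> p3): 0.76 > 0.31, so result = 0.31
((~p2 & p4) | (p4 -> p3)) = max(0, 0.31) = 0.31
(p4 -> ((~p2 & p4) | (p4 -> p3))): 0.76 > 0.31, so result = 0.31
(((p1 | (p3 -> p4)) -> (p3 | p4)) -> (p4 -> ((~p2 & p4) | (p4 -> p3)))): 0.76 > 0.31, so result = 0.31
~p2: Gödel ¬ of 0.62 = 0 (operand ≠ 0)
(~p2 & p4) = min(0, 0.76) = 0
(p4 -> p3): 0.76 > 0.31, so result = 0.31
((~p2 & p4) | (p4 -> p3)) = max(0, 0.31) = 0.31
(p4 -> ((~p2 & p4) | (p4 -> p3))): 0.76 > 0.31, so result = 0.31
(p3 -> p4): 0.31 ≤ 0.76, so result = 1
(p1 | (p3 -> p4)) = max(0.4, 1) = 1
(p3 | p4) = max(0.31, 0.76) = 0.76
((p1 | (p3 -> p4)) -> (p3 | p4)): 1 > 0.76, so result = 0.76
((p4 -> ((~p2 & p4) | (p4 -> p3))) -> ((p1 | (p3 -> p4)) -> (p3 | p4))): 0.31 ≤ 0.76, so result = 1
((((p1 | (p3 -> p4)) -> (p3 | p4)) -> (p4 -> ((~p2 & p4) | (p4 -> p3)))) | ((p4 -> ((~p2 & p4) | (p4 -> p3))) -> ((p1 | (p3 -> p4)) -> (p3 | p4)))) = max(0.31, 1) = 1

1.00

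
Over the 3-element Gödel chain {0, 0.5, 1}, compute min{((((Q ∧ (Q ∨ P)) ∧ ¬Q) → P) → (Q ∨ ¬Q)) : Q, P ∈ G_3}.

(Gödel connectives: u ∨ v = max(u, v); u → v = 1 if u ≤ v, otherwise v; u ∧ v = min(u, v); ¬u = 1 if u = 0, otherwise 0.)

0.50

The minimum is attained at Q = 0.5, P = 0:
  (Q ∨ P) = max(0.5, 0) = 0.5
  (Q ∧ (Q ∨ P)) = min(0.5, 0.5) = 0.5
  ¬Q: Gödel ¬ of 0.5 = 0 (operand ≠ 0)
  ((Q ∧ (Q ∨ P)) ∧ ¬Q) = min(0.5, 0) = 0
  (((Q ∧ (Q ∨ P)) ∧ ¬Q) → P): 0 ≤ 0, so result = 1
  ¬Q: Gödel ¬ of 0.5 = 0 (operand ≠ 0)
  (Q ∨ ¬Q) = max(0.5, 0) = 0.5
  ((((Q ∧ (Q ∨ P)) ∧ ¬Q) → P) → (Q ∨ ¬Q)): 1 > 0.5, so result = 0.5
Checking all 9 assignments confirms none give a value below 0.50.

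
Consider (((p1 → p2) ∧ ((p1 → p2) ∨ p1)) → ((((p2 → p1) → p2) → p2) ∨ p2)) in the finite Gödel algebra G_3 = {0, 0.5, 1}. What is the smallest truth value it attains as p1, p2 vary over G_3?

0.50

The minimum is attained at p1 = 0, p2 = 0.5:
  (p1 → p2): 0 ≤ 0.5, so result = 1
  (p1 → p2): 0 ≤ 0.5, so result = 1
  ((p1 → p2) ∨ p1) = max(1, 0) = 1
  ((p1 → p2) ∧ ((p1 → p2) ∨ p1)) = min(1, 1) = 1
  (p2 → p1): 0.5 > 0, so result = 0
  ((p2 → p1) → p2): 0 ≤ 0.5, so result = 1
  (((p2 → p1) → p2) → p2): 1 > 0.5, so result = 0.5
  ((((p2 → p1) → p2) → p2) ∨ p2) = max(0.5, 0.5) = 0.5
  (((p1 → p2) ∧ ((p1 → p2) ∨ p1)) → ((((p2 → p1) → p2) → p2) ∨ p2)): 1 > 0.5, so result = 0.5
Checking all 9 assignments confirms none give a value below 0.50.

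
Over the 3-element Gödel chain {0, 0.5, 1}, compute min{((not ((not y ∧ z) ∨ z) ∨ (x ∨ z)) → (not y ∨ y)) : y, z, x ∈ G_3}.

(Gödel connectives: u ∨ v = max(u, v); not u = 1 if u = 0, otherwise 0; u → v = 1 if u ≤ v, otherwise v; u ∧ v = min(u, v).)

0.50

The minimum is attained at y = 0.5, z = 0, x = 0:
  not y: Gödel ¬ of 0.5 = 0 (operand ≠ 0)
  (not y ∧ z) = min(0, 0) = 0
  ((not y ∧ z) ∨ z) = max(0, 0) = 0
  not ((not y ∧ z) ∨ z): Gödel ¬ of 0 = 1 (operand is 0)
  (x ∨ z) = max(0, 0) = 0
  (not ((not y ∧ z) ∨ z) ∨ (x ∨ z)) = max(1, 0) = 1
  not y: Gödel ¬ of 0.5 = 0 (operand ≠ 0)
  (not y ∨ y) = max(0, 0.5) = 0.5
  ((not ((not y ∧ z) ∨ z) ∨ (x ∨ z)) → (not y ∨ y)): 1 > 0.5, so result = 0.5
Checking all 27 assignments confirms none give a value below 0.50.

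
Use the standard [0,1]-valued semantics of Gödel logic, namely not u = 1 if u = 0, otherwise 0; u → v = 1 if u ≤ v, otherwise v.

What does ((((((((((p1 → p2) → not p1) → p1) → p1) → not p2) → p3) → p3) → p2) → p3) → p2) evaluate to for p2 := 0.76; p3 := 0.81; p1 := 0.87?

(p1 → p2): 0.87 > 0.76, so result = 0.76
not p1: Gödel ¬ of 0.87 = 0 (operand ≠ 0)
((p1 → p2) → not p1): 0.76 > 0, so result = 0
(((p1 → p2) → not p1) → p1): 0 ≤ 0.87, so result = 1
((((p1 → p2) → not p1) → p1) → p1): 1 > 0.87, so result = 0.87
not p2: Gödel ¬ of 0.76 = 0 (operand ≠ 0)
(((((p1 → p2) → not p1) → p1) → p1) → not p2): 0.87 > 0, so result = 0
((((((p1 → p2) → not p1) → p1) → p1) → not p2) → p3): 0 ≤ 0.81, so result = 1
(((((((p1 → p2) → not p1) → p1) → p1) → not p2) → p3) → p3): 1 > 0.81, so result = 0.81
((((((((p1 → p2) → not p1) → p1) → p1) → not p2) → p3) → p3) → p2): 0.81 > 0.76, so result = 0.76
(((((((((p1 → p2) → not p1) → p1) → p1) → not p2) → p3) → p3) → p2) → p3): 0.76 ≤ 0.81, so result = 1
((((((((((p1 → p2) → not p1) → p1) → p1) → not p2) → p3) → p3) → p2) → p3) → p2): 1 > 0.76, so result = 0.76

0.76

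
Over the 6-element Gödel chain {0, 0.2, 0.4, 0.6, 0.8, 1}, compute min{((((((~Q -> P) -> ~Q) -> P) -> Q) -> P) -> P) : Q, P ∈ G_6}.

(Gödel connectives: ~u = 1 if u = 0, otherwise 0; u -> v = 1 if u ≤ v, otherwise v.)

The minimum is attained at Q = 0, P = 0.2:
  ~Q: Gödel ¬ of 0 = 1 (operand is 0)
  (~Q -> P): 1 > 0.2, so result = 0.2
  ~Q: Gödel ¬ of 0 = 1 (operand is 0)
  ((~Q -> P) -> ~Q): 0.2 ≤ 1, so result = 1
  (((~Q -> P) -> ~Q) -> P): 1 > 0.2, so result = 0.2
  ((((~Q -> P) -> ~Q) -> P) -> Q): 0.2 > 0, so result = 0
  (((((~Q -> P) -> ~Q) -> P) -> Q) -> P): 0 ≤ 0.2, so result = 1
  ((((((~Q -> P) -> ~Q) -> P) -> Q) -> P) -> P): 1 > 0.2, so result = 0.2
Checking all 36 assignments confirms none give a value below 0.20.

0.20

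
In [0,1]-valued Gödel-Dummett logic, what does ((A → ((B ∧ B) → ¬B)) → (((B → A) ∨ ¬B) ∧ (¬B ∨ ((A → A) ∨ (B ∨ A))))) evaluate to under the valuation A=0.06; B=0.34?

1.00

(B ∧ B) = min(0.34, 0.34) = 0.34
¬B: Gödel ¬ of 0.34 = 0 (operand ≠ 0)
((B ∧ B) → ¬B): 0.34 > 0, so result = 0
(A → ((B ∧ B) → ¬B)): 0.06 > 0, so result = 0
(B → A): 0.34 > 0.06, so result = 0.06
¬B: Gödel ¬ of 0.34 = 0 (operand ≠ 0)
((B → A) ∨ ¬B) = max(0.06, 0) = 0.06
¬B: Gödel ¬ of 0.34 = 0 (operand ≠ 0)
(A → A): 0.06 ≤ 0.06, so result = 1
(B ∨ A) = max(0.34, 0.06) = 0.34
((A → A) ∨ (B ∨ A)) = max(1, 0.34) = 1
(¬B ∨ ((A → A) ∨ (B ∨ A))) = max(0, 1) = 1
(((B → A) ∨ ¬B) ∧ (¬B ∨ ((A → A) ∨ (B ∨ A)))) = min(0.06, 1) = 0.06
((A → ((B ∧ B) → ¬B)) → (((B → A) ∨ ¬B) ∧ (¬B ∨ ((A → A) ∨ (B ∨ A))))): 0 ≤ 0.06, so result = 1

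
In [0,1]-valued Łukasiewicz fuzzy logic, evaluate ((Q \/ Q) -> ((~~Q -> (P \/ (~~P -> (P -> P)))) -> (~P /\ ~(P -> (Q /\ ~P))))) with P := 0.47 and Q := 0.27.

(Q \/ Q) = max(0.27, 0.27) = 0.27
~Q: Łukasiewicz ¬ gives 1 − 0.27 = 0.73
~~Q: Łukasiewicz ¬ gives 1 − 0.73 = 0.27
~P: Łukasiewicz ¬ gives 1 − 0.47 = 0.53
~~P: Łukasiewicz ¬ gives 1 − 0.53 = 0.47
(P -> P): min(1, 1 − 0.47 + 0.47) = 1
(~~P -> (P -> P)): min(1, 1 − 0.47 + 1) = 1
(P \/ (~~P -> (P -> P))) = max(0.47, 1) = 1
(~~Q -> (P \/ (~~P -> (P -> P)))): min(1, 1 − 0.27 + 1) = 1
~P: Łukasiewicz ¬ gives 1 − 0.47 = 0.53
~P: Łukasiewicz ¬ gives 1 − 0.47 = 0.53
(Q /\ ~P) = min(0.27, 0.53) = 0.27
(P -> (Q /\ ~P)): min(1, 1 − 0.47 + 0.27) = 0.8
~(P -> (Q /\ ~P)): Łukasiewicz ¬ gives 1 − 0.8 = 0.2
(~P /\ ~(P -> (Q /\ ~P))) = min(0.53, 0.2) = 0.2
((~~Q -> (P \/ (~~P -> (P -> P)))) -> (~P /\ ~(P -> (Q /\ ~P)))): min(1, 1 − 1 + 0.2) = 0.2
((Q \/ Q) -> ((~~Q -> (P \/ (~~P -> (P -> P)))) -> (~P /\ ~(P -> (Q /\ ~P))))): min(1, 1 − 0.27 + 0.2) = 0.93

0.93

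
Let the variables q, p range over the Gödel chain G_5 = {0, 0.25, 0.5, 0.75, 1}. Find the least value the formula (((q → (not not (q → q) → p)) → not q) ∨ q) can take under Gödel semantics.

The minimum is attained at q = 0.25, p = 0.25:
  (q → q): 0.25 ≤ 0.25, so result = 1
  not (q → q): Gödel ¬ of 1 = 0 (operand ≠ 0)
  not not (q → q): Gödel ¬ of 0 = 1 (operand is 0)
  (not not (q → q) → p): 1 > 0.25, so result = 0.25
  (q → (not not (q → q) → p)): 0.25 ≤ 0.25, so result = 1
  not q: Gödel ¬ of 0.25 = 0 (operand ≠ 0)
  ((q → (not not (q → q) → p)) → not q): 1 > 0, so result = 0
  (((q → (not not (q → q) → p)) → not q) ∨ q) = max(0, 0.25) = 0.25
Checking all 25 assignments confirms none give a value below 0.25.

0.25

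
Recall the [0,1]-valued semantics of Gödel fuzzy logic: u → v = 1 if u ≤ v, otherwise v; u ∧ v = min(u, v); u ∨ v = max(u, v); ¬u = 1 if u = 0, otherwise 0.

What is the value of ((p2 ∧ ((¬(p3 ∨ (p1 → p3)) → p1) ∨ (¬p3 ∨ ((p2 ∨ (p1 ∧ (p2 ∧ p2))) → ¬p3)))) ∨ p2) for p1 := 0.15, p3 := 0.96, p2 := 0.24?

0.24

(p1 → p3): 0.15 ≤ 0.96, so result = 1
(p3 ∨ (p1 → p3)) = max(0.96, 1) = 1
¬(p3 ∨ (p1 → p3)): Gödel ¬ of 1 = 0 (operand ≠ 0)
(¬(p3 ∨ (p1 → p3)) → p1): 0 ≤ 0.15, so result = 1
¬p3: Gödel ¬ of 0.96 = 0 (operand ≠ 0)
(p2 ∧ p2) = min(0.24, 0.24) = 0.24
(p1 ∧ (p2 ∧ p2)) = min(0.15, 0.24) = 0.15
(p2 ∨ (p1 ∧ (p2 ∧ p2))) = max(0.24, 0.15) = 0.24
¬p3: Gödel ¬ of 0.96 = 0 (operand ≠ 0)
((p2 ∨ (p1 ∧ (p2 ∧ p2))) → ¬p3): 0.24 > 0, so result = 0
(¬p3 ∨ ((p2 ∨ (p1 ∧ (p2 ∧ p2))) → ¬p3)) = max(0, 0) = 0
((¬(p3 ∨ (p1 → p3)) → p1) ∨ (¬p3 ∨ ((p2 ∨ (p1 ∧ (p2 ∧ p2))) → ¬p3))) = max(1, 0) = 1
(p2 ∧ ((¬(p3 ∨ (p1 → p3)) → p1) ∨ (¬p3 ∨ ((p2 ∨ (p1 ∧ (p2 ∧ p2))) → ¬p3)))) = min(0.24, 1) = 0.24
((p2 ∧ ((¬(p3 ∨ (p1 → p3)) → p1) ∨ (¬p3 ∨ ((p2 ∨ (p1 ∧ (p2 ∧ p2))) → ¬p3)))) ∨ p2) = max(0.24, 0.24) = 0.24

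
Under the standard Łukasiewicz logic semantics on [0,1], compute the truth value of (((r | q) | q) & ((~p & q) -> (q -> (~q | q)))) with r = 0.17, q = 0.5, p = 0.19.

(r | q) = max(0.17, 0.5) = 0.5
((r | q) | q) = max(0.5, 0.5) = 0.5
~p: Łukasiewicz ¬ gives 1 − 0.19 = 0.81
(~p & q) = min(0.81, 0.5) = 0.5
~q: Łukasiewicz ¬ gives 1 − 0.5 = 0.5
(~q | q) = max(0.5, 0.5) = 0.5
(q -> (~q | q)): min(1, 1 − 0.5 + 0.5) = 1
((~p & q) -> (q -> (~q | q))): min(1, 1 − 0.5 + 1) = 1
(((r | q) | q) & ((~p & q) -> (q -> (~q | q)))) = min(0.5, 1) = 0.5

0.50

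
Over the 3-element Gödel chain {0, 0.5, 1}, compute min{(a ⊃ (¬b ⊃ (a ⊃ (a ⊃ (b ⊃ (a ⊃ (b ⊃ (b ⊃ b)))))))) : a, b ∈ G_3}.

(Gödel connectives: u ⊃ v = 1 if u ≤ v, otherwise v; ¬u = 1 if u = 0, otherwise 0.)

Every assignment gives 1. For instance at a = 0, b = 0:
  ¬b: Gödel ¬ of 0 = 1 (operand is 0)
  (b ⊃ b): 0 ≤ 0, so result = 1
  (b ⊃ (b ⊃ b)): 0 ≤ 1, so result = 1
  (a ⊃ (b ⊃ (b ⊃ b))): 0 ≤ 1, so result = 1
  (b ⊃ (a ⊃ (b ⊃ (b ⊃ b)))): 0 ≤ 1, so result = 1
  (a ⊃ (b ⊃ (a ⊃ (b ⊃ (b ⊃ b))))): 0 ≤ 1, so result = 1
  (a ⊃ (a ⊃ (b ⊃ (a ⊃ (b ⊃ (b ⊃ b)))))): 0 ≤ 1, so result = 1
  (¬b ⊃ (a ⊃ (a ⊃ (b ⊃ (a ⊃ (b ⊃ (b ⊃ b))))))): 1 ≤ 1, so result = 1
  (a ⊃ (¬b ⊃ (a ⊃ (a ⊃ (b ⊃ (a ⊃ (b ⊃ (b ⊃ b)))))))): 0 ≤ 1, so result = 1
All 9 assignments give value 1 — the formula is a G_3-tautology.

1.00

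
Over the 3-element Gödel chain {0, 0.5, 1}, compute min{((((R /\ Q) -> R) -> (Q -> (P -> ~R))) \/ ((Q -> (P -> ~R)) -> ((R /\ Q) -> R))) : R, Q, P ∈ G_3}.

Every assignment gives 1. For instance at R = 0, Q = 0, P = 0:
  (R /\ Q) = min(0, 0) = 0
  ((R /\ Q) -> R): 0 ≤ 0, so result = 1
  ~R: Gödel ¬ of 0 = 1 (operand is 0)
  (P -> ~R): 0 ≤ 1, so result = 1
  (Q -> (P -> ~R)): 0 ≤ 1, so result = 1
  (((R /\ Q) -> R) -> (Q -> (P -> ~R))): 1 ≤ 1, so result = 1
  ~R: Gödel ¬ of 0 = 1 (operand is 0)
  (P -> ~R): 0 ≤ 1, so result = 1
  (Q -> (P -> ~R)): 0 ≤ 1, so result = 1
  (R /\ Q) = min(0, 0) = 0
  ((R /\ Q) -> R): 0 ≤ 0, so result = 1
  ((Q -> (P -> ~R)) -> ((R /\ Q) -> R)): 1 ≤ 1, so result = 1
  ((((R /\ Q) -> R) -> (Q -> (P -> ~R))) \/ ((Q -> (P -> ~R)) -> ((R /\ Q) -> R))) = max(1, 1) = 1
All 27 assignments give value 1 — the formula is a G_3-tautology.

1.00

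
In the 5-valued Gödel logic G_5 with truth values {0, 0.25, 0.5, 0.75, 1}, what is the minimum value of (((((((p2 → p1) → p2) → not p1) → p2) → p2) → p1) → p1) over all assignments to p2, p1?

The minimum is attained at p2 = 0.25, p1 = 0.25:
  (p2 → p1): 0.25 ≤ 0.25, so result = 1
  ((p2 → p1) → p2): 1 > 0.25, so result = 0.25
  not p1: Gödel ¬ of 0.25 = 0 (operand ≠ 0)
  (((p2 → p1) → p2) → not p1): 0.25 > 0, so result = 0
  ((((p2 → p1) → p2) → not p1) → p2): 0 ≤ 0.25, so result = 1
  (((((p2 → p1) → p2) → not p1) → p2) → p2): 1 > 0.25, so result = 0.25
  ((((((p2 → p1) → p2) → not p1) → p2) → p2) → p1): 0.25 ≤ 0.25, so result = 1
  (((((((p2 → p1) → p2) → not p1) → p2) → p2) → p1) → p1): 1 > 0.25, so result = 0.25
Checking all 25 assignments confirms none give a value below 0.25.

0.25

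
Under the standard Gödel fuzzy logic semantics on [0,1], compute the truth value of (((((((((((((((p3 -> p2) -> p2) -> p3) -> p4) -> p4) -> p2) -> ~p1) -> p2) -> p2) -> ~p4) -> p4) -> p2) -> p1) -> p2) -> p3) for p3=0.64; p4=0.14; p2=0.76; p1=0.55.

0.64

(p3 -> p2): 0.64 ≤ 0.76, so result = 1
((p3 -> p2) -> p2): 1 > 0.76, so result = 0.76
(((p3 -> p2) -> p2) -> p3): 0.76 > 0.64, so result = 0.64
((((p3 -> p2) -> p2) -> p3) -> p4): 0.64 > 0.14, so result = 0.14
(((((p3 -> p2) -> p2) -> p3) -> p4) -> p4): 0.14 ≤ 0.14, so result = 1
((((((p3 -> p2) -> p2) -> p3) -> p4) -> p4) -> p2): 1 > 0.76, so result = 0.76
~p1: Gödel ¬ of 0.55 = 0 (operand ≠ 0)
(((((((p3 -> p2) -> p2) -> p3) -> p4) -> p4) -> p2) -> ~p1): 0.76 > 0, so result = 0
((((((((p3 -> p2) -> p2) -> p3) -> p4) -> p4) -> p2) -> ~p1) -> p2): 0 ≤ 0.76, so result = 1
(((((((((p3 -> p2) -> p2) -> p3) -> p4) -> p4) -> p2) -> ~p1) -> p2) -> p2): 1 > 0.76, so result = 0.76
~p4: Gödel ¬ of 0.14 = 0 (operand ≠ 0)
((((((((((p3 -> p2) -> p2) -> p3) -> p4) -> p4) -> p2) -> ~p1) -> p2) -> p2) -> ~p4): 0.76 > 0, so result = 0
(((((((((((p3 -> p2) -> p2) -> p3) -> p4) -> p4) -> p2) -> ~p1) -> p2) -> p2) -> ~p4) -> p4): 0 ≤ 0.14, so result = 1
((((((((((((p3 -> p2) -> p2) -> p3) -> p4) -> p4) -> p2) -> ~p1) -> p2) -> p2) -> ~p4) -> p4) -> p2): 1 > 0.76, so result = 0.76
(((((((((((((p3 -> p2) -> p2) -> p3) -> p4) -> p4) -> p2) -> ~p1) -> p2) -> p2) -> ~p4) -> p4) -> p2) -> p1): 0.76 > 0.55, so result = 0.55
((((((((((((((p3 -> p2) -> p2) -> p3) -> p4) -> p4) -> p2) -> ~p1) -> p2) -> p2) -> ~p4) -> p4) -> p2) -> p1) -> p2): 0.55 ≤ 0.76, so result = 1
(((((((((((((((p3 -> p2) -> p2) -> p3) -> p4) -> p4) -> p2) -> ~p1) -> p2) -> p2) -> ~p4) -> p4) -> p2) -> p1) -> p2) -> p3): 1 > 0.64, so result = 0.64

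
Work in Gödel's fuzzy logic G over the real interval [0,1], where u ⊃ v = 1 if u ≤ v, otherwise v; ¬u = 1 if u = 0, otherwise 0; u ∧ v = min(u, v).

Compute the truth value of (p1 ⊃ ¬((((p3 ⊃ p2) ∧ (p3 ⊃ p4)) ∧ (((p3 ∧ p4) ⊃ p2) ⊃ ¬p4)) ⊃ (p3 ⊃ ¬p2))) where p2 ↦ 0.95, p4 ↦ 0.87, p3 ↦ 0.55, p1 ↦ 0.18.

0.00

(p3 ⊃ p2): 0.55 ≤ 0.95, so result = 1
(p3 ⊃ p4): 0.55 ≤ 0.87, so result = 1
((p3 ⊃ p2) ∧ (p3 ⊃ p4)) = min(1, 1) = 1
(p3 ∧ p4) = min(0.55, 0.87) = 0.55
((p3 ∧ p4) ⊃ p2): 0.55 ≤ 0.95, so result = 1
¬p4: Gödel ¬ of 0.87 = 0 (operand ≠ 0)
(((p3 ∧ p4) ⊃ p2) ⊃ ¬p4): 1 > 0, so result = 0
(((p3 ⊃ p2) ∧ (p3 ⊃ p4)) ∧ (((p3 ∧ p4) ⊃ p2) ⊃ ¬p4)) = min(1, 0) = 0
¬p2: Gödel ¬ of 0.95 = 0 (operand ≠ 0)
(p3 ⊃ ¬p2): 0.55 > 0, so result = 0
((((p3 ⊃ p2) ∧ (p3 ⊃ p4)) ∧ (((p3 ∧ p4) ⊃ p2) ⊃ ¬p4)) ⊃ (p3 ⊃ ¬p2)): 0 ≤ 0, so result = 1
¬((((p3 ⊃ p2) ∧ (p3 ⊃ p4)) ∧ (((p3 ∧ p4) ⊃ p2) ⊃ ¬p4)) ⊃ (p3 ⊃ ¬p2)): Gödel ¬ of 1 = 0 (operand ≠ 0)
(p1 ⊃ ¬((((p3 ⊃ p2) ∧ (p3 ⊃ p4)) ∧ (((p3 ∧ p4) ⊃ p2) ⊃ ¬p4)) ⊃ (p3 ⊃ ¬p2))): 0.18 > 0, so result = 0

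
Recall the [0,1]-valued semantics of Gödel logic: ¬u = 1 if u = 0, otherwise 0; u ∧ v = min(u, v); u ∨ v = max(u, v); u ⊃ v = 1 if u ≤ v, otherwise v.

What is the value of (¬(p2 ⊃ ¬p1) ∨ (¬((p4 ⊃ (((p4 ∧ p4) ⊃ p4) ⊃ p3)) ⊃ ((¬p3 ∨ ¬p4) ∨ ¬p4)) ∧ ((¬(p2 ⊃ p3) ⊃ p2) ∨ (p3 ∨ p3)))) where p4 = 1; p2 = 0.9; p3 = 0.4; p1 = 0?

1.00

¬p1: Gödel ¬ of 0 = 1 (operand is 0)
(p2 ⊃ ¬p1): 0.9 ≤ 1, so result = 1
¬(p2 ⊃ ¬p1): Gödel ¬ of 1 = 0 (operand ≠ 0)
(p4 ∧ p4) = min(1, 1) = 1
((p4 ∧ p4) ⊃ p4): 1 ≤ 1, so result = 1
(((p4 ∧ p4) ⊃ p4) ⊃ p3): 1 > 0.4, so result = 0.4
(p4 ⊃ (((p4 ∧ p4) ⊃ p4) ⊃ p3)): 1 > 0.4, so result = 0.4
¬p3: Gödel ¬ of 0.4 = 0 (operand ≠ 0)
¬p4: Gödel ¬ of 1 = 0 (operand ≠ 0)
(¬p3 ∨ ¬p4) = max(0, 0) = 0
¬p4: Gödel ¬ of 1 = 0 (operand ≠ 0)
((¬p3 ∨ ¬p4) ∨ ¬p4) = max(0, 0) = 0
((p4 ⊃ (((p4 ∧ p4) ⊃ p4) ⊃ p3)) ⊃ ((¬p3 ∨ ¬p4) ∨ ¬p4)): 0.4 > 0, so result = 0
¬((p4 ⊃ (((p4 ∧ p4) ⊃ p4) ⊃ p3)) ⊃ ((¬p3 ∨ ¬p4) ∨ ¬p4)): Gödel ¬ of 0 = 1 (operand is 0)
(p2 ⊃ p3): 0.9 > 0.4, so result = 0.4
¬(p2 ⊃ p3): Gödel ¬ of 0.4 = 0 (operand ≠ 0)
(¬(p2 ⊃ p3) ⊃ p2): 0 ≤ 0.9, so result = 1
(p3 ∨ p3) = max(0.4, 0.4) = 0.4
((¬(p2 ⊃ p3) ⊃ p2) ∨ (p3 ∨ p3)) = max(1, 0.4) = 1
(¬((p4 ⊃ (((p4 ∧ p4) ⊃ p4) ⊃ p3)) ⊃ ((¬p3 ∨ ¬p4) ∨ ¬p4)) ∧ ((¬(p2 ⊃ p3) ⊃ p2) ∨ (p3 ∨ p3))) = min(1, 1) = 1
(¬(p2 ⊃ ¬p1) ∨ (¬((p4 ⊃ (((p4 ∧ p4) ⊃ p4) ⊃ p3)) ⊃ ((¬p3 ∨ ¬p4) ∨ ¬p4)) ∧ ((¬(p2 ⊃ p3) ⊃ p2) ∨ (p3 ∨ p3)))) = max(0, 1) = 1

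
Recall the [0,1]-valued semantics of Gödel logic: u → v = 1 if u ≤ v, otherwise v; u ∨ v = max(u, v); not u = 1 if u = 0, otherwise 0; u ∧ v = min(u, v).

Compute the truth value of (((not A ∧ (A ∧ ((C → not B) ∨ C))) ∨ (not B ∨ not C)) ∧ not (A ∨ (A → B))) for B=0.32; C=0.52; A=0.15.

not A: Gödel ¬ of 0.15 = 0 (operand ≠ 0)
not B: Gödel ¬ of 0.32 = 0 (operand ≠ 0)
(C → not B): 0.52 > 0, so result = 0
((C → not B) ∨ C) = max(0, 0.52) = 0.52
(A ∧ ((C → not B) ∨ C)) = min(0.15, 0.52) = 0.15
(not A ∧ (A ∧ ((C → not B) ∨ C))) = min(0, 0.15) = 0
not B: Gödel ¬ of 0.32 = 0 (operand ≠ 0)
not C: Gödel ¬ of 0.52 = 0 (operand ≠ 0)
(not B ∨ not C) = max(0, 0) = 0
((not A ∧ (A ∧ ((C → not B) ∨ C))) ∨ (not B ∨ not C)) = max(0, 0) = 0
(A → B): 0.15 ≤ 0.32, so result = 1
(A ∨ (A → B)) = max(0.15, 1) = 1
not (A ∨ (A → B)): Gödel ¬ of 1 = 0 (operand ≠ 0)
(((not A ∧ (A ∧ ((C → not B) ∨ C))) ∨ (not B ∨ not C)) ∧ not (A ∨ (A → B))) = min(0, 0) = 0

0.00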